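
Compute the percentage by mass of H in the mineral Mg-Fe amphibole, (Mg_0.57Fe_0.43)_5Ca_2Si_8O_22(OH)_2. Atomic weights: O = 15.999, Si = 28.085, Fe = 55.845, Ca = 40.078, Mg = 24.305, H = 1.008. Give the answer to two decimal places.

0.23 wt%

M((Mg_0.57Fe_0.43)_5Ca_2Si_8O_22(OH)_2) = 880.164 g/mol.
H contributes 2 × 1.008 = 2.016 g per mole.
2.016/880.164 = 0.0023 → 0.23%.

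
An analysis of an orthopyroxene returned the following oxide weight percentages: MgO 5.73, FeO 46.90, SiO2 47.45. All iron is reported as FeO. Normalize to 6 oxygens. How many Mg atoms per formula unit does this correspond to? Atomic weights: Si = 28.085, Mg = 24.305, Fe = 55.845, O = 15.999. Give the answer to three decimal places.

0.359 Mg apfu

MgO (M=40.304): mol = 0.14217; Mg = 0.14217, O = 0.14217.
FeO (M=71.844): mol = 0.65280; Fe = 0.65280, O = 0.65280.
SiO2 (M=60.083): mol = 0.78974; Si = 0.78974, O = 1.57948.
ΣO = 2.37445; factor = 6/ΣO = 2.52690.
Mg apfu = 0.14217 × 2.52690 = 0.359.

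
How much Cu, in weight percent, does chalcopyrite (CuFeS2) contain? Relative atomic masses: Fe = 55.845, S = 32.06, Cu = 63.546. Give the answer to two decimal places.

34.63 weight percent

M(CuFeS2) = 183.511 g/mol.
Cu contributes 1 × 63.546 = 63.546 g per mole.
63.546/183.511 = 0.3463 → 34.63%.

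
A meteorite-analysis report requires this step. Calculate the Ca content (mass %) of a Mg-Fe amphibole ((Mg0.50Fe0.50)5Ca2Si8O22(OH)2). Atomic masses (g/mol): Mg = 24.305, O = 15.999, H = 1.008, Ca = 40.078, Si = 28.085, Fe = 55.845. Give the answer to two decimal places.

Formula mass = 2.50·24.305 + 2.50·55.845 + 2·40.078 + 8·28.085 + 24·15.999 + 2·1.008 = 891.203 g/mol, of which 80.156 g is Ca.
So Ca makes up 80.156/891.203 = 0.0899 of the mass, i.e. 8.99%.

8.99 mass %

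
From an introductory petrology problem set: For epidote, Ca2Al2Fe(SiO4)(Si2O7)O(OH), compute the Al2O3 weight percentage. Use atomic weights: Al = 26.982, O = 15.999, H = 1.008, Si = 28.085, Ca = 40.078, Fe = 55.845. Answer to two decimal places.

21.10 wt%

Formula mass = 483.215 g/mol.
2 Al → 1.0000 mol Al2O3 per formula unit; M(Al2O3) = 101.961, so Al2O3 mass = 101.961 g.
101.961/483.215 × 100 = 21.10 wt%.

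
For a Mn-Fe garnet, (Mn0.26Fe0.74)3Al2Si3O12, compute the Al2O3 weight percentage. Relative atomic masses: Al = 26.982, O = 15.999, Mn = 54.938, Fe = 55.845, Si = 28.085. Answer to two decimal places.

20.51 wt%

Molar mass of (Mn0.26Fe0.74)3Al2Si3O12 = 0.78×54.938 + 2.22×55.845 + 2×26.982 + 3×28.085 + 12×15.999 = 497.035 g/mol.
Each formula unit contains 2 Al, equivalent to 2/2 = 1.0000 mol Al2O3.
M(Al2O3) = 2×26.982 + 3×15.999 = 101.961 g/mol.
Mass of Al2O3 per formula unit = 1.0000 × 101.961 = 101.961 g.
Al2O3 wt% = 101.961 / 497.035 × 100 = 20.51%.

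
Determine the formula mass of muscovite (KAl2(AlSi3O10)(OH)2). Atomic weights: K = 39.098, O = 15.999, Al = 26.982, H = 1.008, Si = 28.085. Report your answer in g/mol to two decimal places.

The formula mass is the sum 1×39.098 + 3×26.982 + 3×28.085 + 12×15.999 + 2×1.008.

398.30 g/mol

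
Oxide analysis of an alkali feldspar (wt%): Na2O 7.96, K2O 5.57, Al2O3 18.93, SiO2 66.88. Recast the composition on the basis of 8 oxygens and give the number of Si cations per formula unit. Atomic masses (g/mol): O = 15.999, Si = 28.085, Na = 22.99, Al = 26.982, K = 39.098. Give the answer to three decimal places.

2.998 Si apfu

Na2O: 7.96/61.979 = 0.12843 mol → 0.25686 mol Na, 0.12843 mol O.
K2O: 5.57/94.195 = 0.05913 mol → 0.11826 mol K, 0.05913 mol O.
Al2O3: 18.93/101.961 = 0.18566 mol → 0.37132 mol Al, 0.55698 mol O.
SiO2: 66.88/60.083 = 1.11313 mol → 1.11313 mol Si, 2.22626 mol O.
Total oxygen = 2.97080 mol. Normalization factor = 8/2.97080 = 2.69288.
Si per 8 O = 1.11313 × 2.69288 = 2.998.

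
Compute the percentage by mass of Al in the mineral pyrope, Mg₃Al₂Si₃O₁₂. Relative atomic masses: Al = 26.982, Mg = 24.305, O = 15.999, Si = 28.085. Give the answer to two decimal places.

M(Mg₃Al₂Si₃O₁₂) = 403.122 g/mol.
Al contributes 2 × 26.982 = 53.964 g per mole.
53.964/403.122 = 0.1339 → 13.39%.

13.39 weight percent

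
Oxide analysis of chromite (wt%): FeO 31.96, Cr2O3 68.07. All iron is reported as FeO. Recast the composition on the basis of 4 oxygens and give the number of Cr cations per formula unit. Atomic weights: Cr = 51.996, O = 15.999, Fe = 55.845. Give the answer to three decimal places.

FeO (M=71.844): mol = 0.44485; Fe = 0.44485, O = 0.44485.
Cr2O3 (M=151.989): mol = 0.44786; Cr = 0.89572, O = 1.34358.
ΣO = 1.78843; factor = 4/ΣO = 2.23660.
Cr apfu = 0.89572 × 2.23660 = 2.003.

2.003 Cr apfu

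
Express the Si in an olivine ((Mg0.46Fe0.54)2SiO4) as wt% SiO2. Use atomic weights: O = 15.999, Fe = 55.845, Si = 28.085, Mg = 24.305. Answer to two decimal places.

M((Mg0.46Fe0.54)2SiO4) = 174.754 g/mol; M(SiO2) = 60.083 g/mol.
Moles SiO2 per formula unit = 1 Si ÷ 1 = 1.0000.
SiO2 fraction = (1.0000 × 60.083) / 174.754 = 60.083/174.754 = 0.3438.

34.38 wt%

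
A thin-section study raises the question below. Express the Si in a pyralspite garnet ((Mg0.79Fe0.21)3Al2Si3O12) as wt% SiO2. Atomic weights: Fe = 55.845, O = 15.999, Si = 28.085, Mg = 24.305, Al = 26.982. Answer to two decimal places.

42.61 wt%

Molar mass of (Mg0.79Fe0.21)3Al2Si3O12 = 2.37*24.305 + 0.63*55.845 + 2*26.982 + 3*28.085 + 12*15.999 = 422.992 g/mol.
Each formula unit contains 3 Si, equivalent to 3/1 = 3.0000 mol SiO2.
M(SiO2) = 1×28.085 + 2×15.999 = 60.083 g/mol.
Mass of SiO2 per formula unit = 3.0000 × 60.083 = 180.249 g.
SiO2 wt% = 180.249 / 422.992 × 100 = 42.61%.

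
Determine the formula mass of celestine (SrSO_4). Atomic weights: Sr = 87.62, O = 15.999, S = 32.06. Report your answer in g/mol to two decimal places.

M = 1*87.62 + 1*32.06 + 4*15.999

183.68 g/mol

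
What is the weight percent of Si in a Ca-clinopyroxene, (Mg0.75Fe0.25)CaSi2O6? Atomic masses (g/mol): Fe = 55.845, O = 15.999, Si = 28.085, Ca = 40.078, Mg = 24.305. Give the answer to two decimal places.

Formula mass = 0.75*24.305 + 0.25*55.845 + 1*40.078 + 2*28.085 + 6*15.999 = 224.432 g/mol, of which 56.170 g is Si.
So Si makes up 56.170/224.432 = 0.2503 of the mass, i.e. 25.03%.

25.03 weight percent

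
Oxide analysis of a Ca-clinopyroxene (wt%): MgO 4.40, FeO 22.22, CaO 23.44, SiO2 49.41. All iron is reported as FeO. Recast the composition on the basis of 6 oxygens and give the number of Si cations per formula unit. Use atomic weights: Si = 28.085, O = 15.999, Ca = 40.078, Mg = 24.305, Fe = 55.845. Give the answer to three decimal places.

MgO: 4.40/40.304 = 0.10917 mol → 0.10917 mol Mg, 0.10917 mol O.
FeO: 22.22/71.844 = 0.30928 mol → 0.30928 mol Fe, 0.30928 mol O.
CaO: 23.44/56.077 = 0.41800 mol → 0.41800 mol Ca, 0.41800 mol O.
SiO2: 49.41/60.083 = 0.82236 mol → 0.82236 mol Si, 1.64472 mol O.
Total oxygen = 2.48117 mol. Normalization factor = 6/2.48117 = 2.41821.
Si per 6 O = 0.82236 × 2.41821 = 1.989.

1.989 Si apfu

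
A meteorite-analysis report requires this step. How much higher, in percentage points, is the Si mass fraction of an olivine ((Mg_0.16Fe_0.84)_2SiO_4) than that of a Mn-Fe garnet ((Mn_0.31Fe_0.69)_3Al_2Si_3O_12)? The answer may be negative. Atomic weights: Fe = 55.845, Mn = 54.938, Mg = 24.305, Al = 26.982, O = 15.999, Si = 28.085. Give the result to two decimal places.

Si in (Mg_0.16Fe_0.84)_2SiO_4: molar mass 193.678 g/mol; 1×28.085 = 28.085 g → 14.50 wt%.
Si in (Mn_0.31Fe_0.69)_3Al_2Si_3O_12: molar mass 496.898 g/mol; 3×28.085 = 84.255 g → 16.96 wt%.
Difference = 14.50 − 16.96 = -2.46 percentage points.

-2.46 percentage points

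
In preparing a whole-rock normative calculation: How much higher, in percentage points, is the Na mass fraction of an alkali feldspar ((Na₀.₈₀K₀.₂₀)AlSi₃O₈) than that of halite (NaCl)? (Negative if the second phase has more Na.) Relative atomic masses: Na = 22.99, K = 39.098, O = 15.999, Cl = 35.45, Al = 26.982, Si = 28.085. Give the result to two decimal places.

First mineral: 18.392 g Na in 265.441 g formula = 6.93 wt% Na.
Second mineral: 22.990 g Na in 58.440 g formula = 39.34 wt% Na.
6.93% − 39.34% gives a difference of -32.41 percentage points.

-32.41 percentage points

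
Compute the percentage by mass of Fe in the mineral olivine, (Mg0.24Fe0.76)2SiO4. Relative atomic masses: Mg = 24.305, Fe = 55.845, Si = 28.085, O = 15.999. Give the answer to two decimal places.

Molar mass of (Mg0.24Fe0.76)2SiO4: 0.48·24.305 + 1.52·55.845 + 1·28.085 + 4·15.999 = 188.632 g/mol.
Mass of Fe per formula unit: 1.52 × 55.845 = 84.884 g.
Weight fraction Fe = 84.884 / 188.632 = 0.4500.

45.00 wt%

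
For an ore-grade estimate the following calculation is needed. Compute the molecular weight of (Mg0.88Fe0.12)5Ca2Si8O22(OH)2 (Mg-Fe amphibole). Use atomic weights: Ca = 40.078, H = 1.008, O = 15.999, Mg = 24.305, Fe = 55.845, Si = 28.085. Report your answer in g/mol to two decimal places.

831.28 g/mol

Mg: 4.40 × 24.305 = 106.9420
Fe: 0.60 × 55.845 = 33.5070
Ca: 2 × 40.078 = 80.1560
Si: 8 × 28.085 = 224.6800
O: 24 × 15.999 = 383.9760
H: 2 × 1.008 = 2.0160
Summing the contributions gives the formula mass.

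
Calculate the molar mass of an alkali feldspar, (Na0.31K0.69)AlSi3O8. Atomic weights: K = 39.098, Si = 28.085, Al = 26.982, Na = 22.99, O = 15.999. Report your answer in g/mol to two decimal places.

The formula mass is the sum 0.31*22.99 + 0.69*39.098 + 1*26.982 + 3*28.085 + 8*15.999.

273.33 g/mol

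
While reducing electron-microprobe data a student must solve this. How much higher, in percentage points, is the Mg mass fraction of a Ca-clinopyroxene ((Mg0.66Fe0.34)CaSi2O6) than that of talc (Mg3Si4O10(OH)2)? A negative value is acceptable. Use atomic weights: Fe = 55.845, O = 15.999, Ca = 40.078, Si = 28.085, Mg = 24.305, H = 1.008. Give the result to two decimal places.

Mg in (Mg0.66Fe0.34)CaSi2O6: molar mass 227.271 g/mol; 0.66×24.305 = 16.041 g → 7.06 wt%.
Mg in Mg3Si4O10(OH)2: molar mass 379.259 g/mol; 3×24.305 = 72.915 g → 19.23 wt%.
Difference = 7.06 − 19.23 = -12.17 percentage points.

-12.17 percentage points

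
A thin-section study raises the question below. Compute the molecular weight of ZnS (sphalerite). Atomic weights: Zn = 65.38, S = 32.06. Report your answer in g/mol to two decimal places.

The formula mass is the sum 1*65.38 + 1*32.06.

97.44 g/mol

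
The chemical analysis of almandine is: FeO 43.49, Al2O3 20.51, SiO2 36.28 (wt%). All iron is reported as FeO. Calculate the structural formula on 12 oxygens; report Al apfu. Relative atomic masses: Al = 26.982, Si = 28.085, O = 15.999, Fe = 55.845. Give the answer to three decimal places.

43.49 wt% FeO ÷ 71.844 g/mol = 0.60534 mol, giving 0.60534 Fe and 0.60534 O.
20.51 wt% Al2O3 ÷ 101.961 g/mol = 0.20116 mol, giving 0.40232 Al and 0.60348 O.
36.28 wt% SiO2 ÷ 60.083 g/mol = 0.60383 mol, giving 0.60383 Si and 1.20766 O.
Oxygen sums to 2.41648; scaling by 12/2.41648 = 4.96590 puts the formula on 12 O.
Al: 0.40232 × 4.96590 = 1.998 atoms per formula unit.

1.998 Al apfu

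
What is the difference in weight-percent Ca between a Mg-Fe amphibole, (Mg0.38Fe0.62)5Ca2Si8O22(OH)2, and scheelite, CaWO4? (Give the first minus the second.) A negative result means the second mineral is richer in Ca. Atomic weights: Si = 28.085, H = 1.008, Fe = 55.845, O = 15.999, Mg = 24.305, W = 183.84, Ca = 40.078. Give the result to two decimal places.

-5.11 percentage points

First mineral: 80.156 g Ca in 910.127 g formula = 8.81 wt% Ca.
Second mineral: 40.078 g Ca in 287.914 g formula = 13.92 wt% Ca.
8.81% − 13.92% gives a difference of -5.11 percentage points.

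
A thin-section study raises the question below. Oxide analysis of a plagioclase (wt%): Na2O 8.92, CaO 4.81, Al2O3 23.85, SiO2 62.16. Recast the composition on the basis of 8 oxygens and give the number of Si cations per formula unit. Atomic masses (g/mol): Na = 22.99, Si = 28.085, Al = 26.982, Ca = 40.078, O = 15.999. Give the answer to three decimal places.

2.758 Si apfu

Na2O: 8.92/61.979 = 0.14392 mol → 0.28784 mol Na, 0.14392 mol O.
CaO: 4.81/56.077 = 0.08577 mol → 0.08577 mol Ca, 0.08577 mol O.
Al2O3: 23.85/101.961 = 0.23391 mol → 0.46782 mol Al, 0.70173 mol O.
SiO2: 62.16/60.083 = 1.03457 mol → 1.03457 mol Si, 2.06914 mol O.
Total oxygen = 3.00056 mol. Normalization factor = 8/3.00056 = 2.66617.
Si per 8 O = 1.03457 × 2.66617 = 2.758.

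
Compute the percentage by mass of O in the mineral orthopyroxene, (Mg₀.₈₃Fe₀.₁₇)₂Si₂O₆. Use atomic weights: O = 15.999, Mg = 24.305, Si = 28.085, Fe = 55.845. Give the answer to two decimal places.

Formula mass = 1.66×24.305 + 0.34×55.845 + 2×28.085 + 6×15.999 = 211.498 g/mol, of which 95.994 g is O.
So O makes up 95.994/211.498 = 0.4539 of the mass, i.e. 45.39%.

45.39 mass %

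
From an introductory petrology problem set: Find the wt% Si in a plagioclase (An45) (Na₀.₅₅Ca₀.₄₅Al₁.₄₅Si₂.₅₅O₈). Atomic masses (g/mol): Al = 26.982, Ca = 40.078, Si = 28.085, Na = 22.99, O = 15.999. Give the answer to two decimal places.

26.58 weight percent

M(Na₀.₅₅Ca₀.₄₅Al₁.₄₅Si₂.₅₅O₈) = 269.412 g/mol.
Si contributes 2.55 × 28.085 = 71.617 g per mole.
71.617/269.412 = 0.2658 → 26.58%.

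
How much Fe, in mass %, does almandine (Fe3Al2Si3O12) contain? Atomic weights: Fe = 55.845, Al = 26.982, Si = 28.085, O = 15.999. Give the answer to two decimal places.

Molar mass of Fe3Al2Si3O12: 3×55.845 + 2×26.982 + 3×28.085 + 12×15.999 = 497.742 g/mol.
Mass of Fe per formula unit: 3 × 55.845 = 167.535 g.
Weight fraction Fe = 167.535 / 497.742 = 0.3366.

33.66 mass %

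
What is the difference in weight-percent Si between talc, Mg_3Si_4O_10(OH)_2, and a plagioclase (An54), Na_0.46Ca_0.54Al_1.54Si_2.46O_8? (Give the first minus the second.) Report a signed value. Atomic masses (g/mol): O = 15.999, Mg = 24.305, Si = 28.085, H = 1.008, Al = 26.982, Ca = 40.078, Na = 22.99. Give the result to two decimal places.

First mineral: 112.340 g Si in 379.259 g formula = 29.62 wt% Si.
Second mineral: 69.089 g Si in 270.851 g formula = 25.51 wt% Si.
29.62% − 25.51% gives a difference of 4.11 percentage points.

4.11 percentage points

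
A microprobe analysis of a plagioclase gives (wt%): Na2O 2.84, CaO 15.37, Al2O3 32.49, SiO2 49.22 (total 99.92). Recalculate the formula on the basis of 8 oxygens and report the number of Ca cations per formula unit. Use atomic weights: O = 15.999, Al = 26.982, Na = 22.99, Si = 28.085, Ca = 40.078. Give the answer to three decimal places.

Na2O: 2.84/61.979 = 0.04582 mol → 0.09164 mol Na, 0.04582 mol O.
CaO: 15.37/56.077 = 0.27409 mol → 0.27409 mol Ca, 0.27409 mol O.
Al2O3: 32.49/101.961 = 0.31865 mol → 0.63730 mol Al, 0.95595 mol O.
SiO2: 49.22/60.083 = 0.81920 mol → 0.81920 mol Si, 1.63840 mol O.
Total oxygen = 2.91426 mol. Normalization factor = 8/2.91426 = 2.74512.
Ca per 8 O = 0.27409 × 2.74512 = 0.752.

0.752 Ca apfu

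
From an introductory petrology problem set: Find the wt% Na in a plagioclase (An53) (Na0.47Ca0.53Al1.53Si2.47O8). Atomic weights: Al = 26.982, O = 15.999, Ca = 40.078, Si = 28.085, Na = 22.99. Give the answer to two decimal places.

3.99 weight percent

Molar mass of Na0.47Ca0.53Al1.53Si2.47O8: 0.47·22.99 + 0.53·40.078 + 1.53·26.982 + 2.47·28.085 + 8·15.999 = 270.691 g/mol.
Mass of Na per formula unit: 0.47 × 22.99 = 10.805 g.
Weight fraction Na = 10.805 / 270.691 = 0.0399.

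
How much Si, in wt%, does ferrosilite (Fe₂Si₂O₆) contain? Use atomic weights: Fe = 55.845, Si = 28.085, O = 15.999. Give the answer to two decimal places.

Formula mass = 2×55.845 + 2×28.085 + 6×15.999 = 263.854 g/mol, of which 56.170 g is Si.
So Si makes up 56.170/263.854 = 0.2129 of the mass, i.e. 21.29%.

21.29 wt%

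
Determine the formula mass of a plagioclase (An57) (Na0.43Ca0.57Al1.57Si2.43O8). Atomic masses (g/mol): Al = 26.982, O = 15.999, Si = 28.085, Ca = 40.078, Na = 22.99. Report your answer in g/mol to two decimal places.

M = 0.43(22.99) + 0.57(40.078) + 1.57(26.982) + 2.43(28.085) + 8(15.999)

271.33 g/mol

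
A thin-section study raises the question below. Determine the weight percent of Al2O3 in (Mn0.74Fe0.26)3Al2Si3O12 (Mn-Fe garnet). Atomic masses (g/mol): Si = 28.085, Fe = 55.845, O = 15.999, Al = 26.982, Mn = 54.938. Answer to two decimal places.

Formula mass = 495.728 g/mol.
2 Al → 1.0000 mol Al2O3 per formula unit; M(Al2O3) = 101.961, so Al2O3 mass = 101.961 g.
101.961/495.728 × 100 = 20.57 wt%.

20.57 wt%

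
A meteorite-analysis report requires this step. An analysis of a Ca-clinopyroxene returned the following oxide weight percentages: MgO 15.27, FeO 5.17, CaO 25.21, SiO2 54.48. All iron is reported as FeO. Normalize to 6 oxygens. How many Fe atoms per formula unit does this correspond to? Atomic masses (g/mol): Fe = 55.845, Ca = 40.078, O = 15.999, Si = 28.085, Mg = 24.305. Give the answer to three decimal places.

MgO (M=40.304): mol = 0.37887; Mg = 0.37887, O = 0.37887.
FeO (M=71.844): mol = 0.07196; Fe = 0.07196, O = 0.07196.
CaO (M=56.077): mol = 0.44956; Ca = 0.44956, O = 0.44956.
SiO2 (M=60.083): mol = 0.90675; Si = 0.90675, O = 1.81350.
ΣO = 2.71389; factor = 6/ΣO = 2.21085.
Fe apfu = 0.07196 × 2.21085 = 0.159.

0.159 Fe apfu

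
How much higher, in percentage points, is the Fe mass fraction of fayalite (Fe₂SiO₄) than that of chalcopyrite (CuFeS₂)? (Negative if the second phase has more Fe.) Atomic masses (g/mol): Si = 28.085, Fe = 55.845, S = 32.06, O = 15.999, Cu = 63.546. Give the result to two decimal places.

24.38 percentage points

First mineral: 111.690 g Fe in 203.771 g formula = 54.81 wt% Fe.
Second mineral: 55.845 g Fe in 183.511 g formula = 30.43 wt% Fe.
54.81% − 30.43% gives a difference of 24.38 percentage points.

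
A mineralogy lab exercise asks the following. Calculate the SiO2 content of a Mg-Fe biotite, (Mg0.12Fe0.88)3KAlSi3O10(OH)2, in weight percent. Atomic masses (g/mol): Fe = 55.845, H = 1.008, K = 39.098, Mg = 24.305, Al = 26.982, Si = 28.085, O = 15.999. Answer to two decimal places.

36.01 wt%

Molar mass of (Mg0.12Fe0.88)3KAlSi3O10(OH)2 = 0.36×24.305 + 2.64×55.845 + 1×39.098 + 1×26.982 + 3×28.085 + 12×15.999 + 2×1.008 = 500.520 g/mol.
Each formula unit contains 3 Si, equivalent to 3/1 = 3.0000 mol SiO2.
M(SiO2) = 1×28.085 + 2×15.999 = 60.083 g/mol.
Mass of SiO2 per formula unit = 3.0000 × 60.083 = 180.249 g.
SiO2 wt% = 180.249 / 500.520 × 100 = 36.01%.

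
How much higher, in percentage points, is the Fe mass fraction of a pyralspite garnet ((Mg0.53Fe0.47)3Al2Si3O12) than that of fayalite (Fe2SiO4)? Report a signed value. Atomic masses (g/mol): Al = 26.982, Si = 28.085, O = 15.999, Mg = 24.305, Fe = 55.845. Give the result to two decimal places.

First mineral: 78.741 g Fe in 447.593 g formula = 17.59 wt% Fe.
Second mineral: 111.690 g Fe in 203.771 g formula = 54.81 wt% Fe.
17.59% − 54.81% gives a difference of -37.22 percentage points.

-37.22 percentage points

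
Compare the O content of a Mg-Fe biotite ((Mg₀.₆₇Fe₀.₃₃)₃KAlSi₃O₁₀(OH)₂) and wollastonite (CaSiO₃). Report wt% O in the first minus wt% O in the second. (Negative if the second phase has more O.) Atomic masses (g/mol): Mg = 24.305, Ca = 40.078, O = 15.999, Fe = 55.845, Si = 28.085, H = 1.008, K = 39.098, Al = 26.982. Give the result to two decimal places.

1.49 percentage points

First mineral: 191.988 g O in 448.479 g formula = 42.81 wt% O.
Second mineral: 47.997 g O in 116.160 g formula = 41.32 wt% O.
42.81% − 41.32% gives a difference of 1.49 percentage points.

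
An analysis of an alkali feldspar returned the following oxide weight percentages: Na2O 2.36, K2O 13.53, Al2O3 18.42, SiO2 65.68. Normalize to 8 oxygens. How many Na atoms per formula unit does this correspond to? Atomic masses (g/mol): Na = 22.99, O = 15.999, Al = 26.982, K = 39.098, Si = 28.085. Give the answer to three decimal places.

Na2O: 2.36/61.979 = 0.03808 mol → 0.07616 mol Na, 0.03808 mol O.
K2O: 13.53/94.195 = 0.14364 mol → 0.28728 mol K, 0.14364 mol O.
Al2O3: 18.42/101.961 = 0.18066 mol → 0.36132 mol Al, 0.54198 mol O.
SiO2: 65.68/60.083 = 1.09315 mol → 1.09315 mol Si, 2.18630 mol O.
Total oxygen = 2.91000 mol. Normalization factor = 8/2.91000 = 2.74914.
Na per 8 O = 0.07616 × 2.74914 = 0.209.

0.209 Na apfu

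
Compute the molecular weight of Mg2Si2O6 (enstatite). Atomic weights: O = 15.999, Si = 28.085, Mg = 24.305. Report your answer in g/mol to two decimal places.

M = 2(24.305) + 2(28.085) + 6(15.999)

200.77 g/mol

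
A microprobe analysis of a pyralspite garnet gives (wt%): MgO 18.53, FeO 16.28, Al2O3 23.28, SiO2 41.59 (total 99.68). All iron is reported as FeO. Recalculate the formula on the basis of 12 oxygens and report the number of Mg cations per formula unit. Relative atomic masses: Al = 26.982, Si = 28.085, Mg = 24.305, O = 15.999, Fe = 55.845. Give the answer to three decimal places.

2.002 Mg apfu

MgO (M=40.304): mol = 0.45976; Mg = 0.45976, O = 0.45976.
FeO (M=71.844): mol = 0.22660; Fe = 0.22660, O = 0.22660.
Al2O3 (M=101.961): mol = 0.22832; Al = 0.45664, O = 0.68496.
SiO2 (M=60.083): mol = 0.69221; Si = 0.69221, O = 1.38442.
ΣO = 2.75574; factor = 12/ΣO = 4.35455.
Mg apfu = 0.45976 × 4.35455 = 2.002.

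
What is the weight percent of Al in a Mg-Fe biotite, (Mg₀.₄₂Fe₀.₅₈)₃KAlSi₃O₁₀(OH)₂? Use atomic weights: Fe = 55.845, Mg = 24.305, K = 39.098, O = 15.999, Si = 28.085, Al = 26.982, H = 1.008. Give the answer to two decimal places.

Formula mass = 1.26×24.305 + 1.74×55.845 + 1×39.098 + 1×26.982 + 3×28.085 + 12×15.999 + 2×1.008 = 472.134 g/mol, of which 26.982 g is Al.
So Al makes up 26.982/472.134 = 0.0571 of the mass, i.e. 5.71%.

5.71 weight percent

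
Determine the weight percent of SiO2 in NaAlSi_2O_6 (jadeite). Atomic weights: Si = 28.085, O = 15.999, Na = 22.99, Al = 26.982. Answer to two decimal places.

Formula mass = 202.136 g/mol.
2 Si → 2.0000 mol SiO2 per formula unit; M(SiO2) = 60.083, so SiO2 mass = 120.166 g.
120.166/202.136 × 100 = 59.45 wt%.

59.45 wt%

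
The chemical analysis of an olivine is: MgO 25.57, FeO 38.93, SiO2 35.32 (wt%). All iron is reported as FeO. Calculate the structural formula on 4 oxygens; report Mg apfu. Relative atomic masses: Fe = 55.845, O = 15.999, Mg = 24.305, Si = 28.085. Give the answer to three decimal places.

MgO (M=40.304): mol = 0.63443; Mg = 0.63443, O = 0.63443.
FeO (M=71.844): mol = 0.54187; Fe = 0.54187, O = 0.54187.
SiO2 (M=60.083): mol = 0.58785; Si = 0.58785, O = 1.17570.
ΣO = 2.35200; factor = 4/ΣO = 1.70068.
Mg apfu = 0.63443 × 1.70068 = 1.079.

1.079 Mg apfu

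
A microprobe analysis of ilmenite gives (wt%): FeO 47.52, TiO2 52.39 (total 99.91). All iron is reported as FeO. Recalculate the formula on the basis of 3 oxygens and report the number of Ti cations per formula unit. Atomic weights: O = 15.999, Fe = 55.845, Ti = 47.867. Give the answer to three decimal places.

0.997 Ti apfu

FeO: 47.52/71.844 = 0.66143 mol → 0.66143 mol Fe, 0.66143 mol O.
TiO2: 52.39/79.865 = 0.65598 mol → 0.65598 mol Ti, 1.31196 mol O.
Total oxygen = 1.97339 mol. Normalization factor = 3/1.97339 = 1.52023.
Ti per 3 O = 0.65598 × 1.52023 = 0.997.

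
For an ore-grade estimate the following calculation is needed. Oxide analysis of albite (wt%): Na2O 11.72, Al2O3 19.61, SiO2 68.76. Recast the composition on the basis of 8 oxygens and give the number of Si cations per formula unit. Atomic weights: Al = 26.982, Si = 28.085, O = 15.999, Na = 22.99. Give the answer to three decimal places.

2.997 Si apfu

Na2O (M=61.979): mol = 0.18910; Na = 0.37820, O = 0.18910.
Al2O3 (M=101.961): mol = 0.19233; Al = 0.38466, O = 0.57699.
SiO2 (M=60.083): mol = 1.14442; Si = 1.14442, O = 2.28884.
ΣO = 3.05493; factor = 8/ΣO = 2.61872.
Si apfu = 1.14442 × 2.61872 = 2.997.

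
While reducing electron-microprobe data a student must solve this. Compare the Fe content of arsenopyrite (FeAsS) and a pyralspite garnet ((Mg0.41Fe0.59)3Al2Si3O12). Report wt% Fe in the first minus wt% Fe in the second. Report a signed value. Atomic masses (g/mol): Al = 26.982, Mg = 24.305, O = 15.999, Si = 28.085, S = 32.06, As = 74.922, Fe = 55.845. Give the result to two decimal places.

Fe in FeAsS: molar mass 162.827 g/mol; 1×55.845 = 55.845 g → 34.30 wt%.
Fe in (Mg0.41Fe0.59)3Al2Si3O12: molar mass 458.948 g/mol; 1.77×55.845 = 98.846 g → 21.54 wt%.
Difference = 34.30 − 21.54 = 12.76 percentage points.

12.76 percentage points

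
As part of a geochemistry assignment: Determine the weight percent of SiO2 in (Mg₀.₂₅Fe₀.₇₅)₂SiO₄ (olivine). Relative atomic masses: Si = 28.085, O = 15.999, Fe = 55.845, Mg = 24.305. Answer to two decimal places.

31.96 wt%

Molar mass of (Mg₀.₂₅Fe₀.₇₅)₂SiO₄ = 0.50*24.305 + 1.50*55.845 + 1*28.085 + 4*15.999 = 188.001 g/mol.
Each formula unit contains 1 Si, equivalent to 1/1 = 1.0000 mol SiO2.
M(SiO2) = 1×28.085 + 2×15.999 = 60.083 g/mol.
Mass of SiO2 per formula unit = 1.0000 × 60.083 = 60.083 g.
SiO2 wt% = 60.083 / 188.001 × 100 = 31.96%.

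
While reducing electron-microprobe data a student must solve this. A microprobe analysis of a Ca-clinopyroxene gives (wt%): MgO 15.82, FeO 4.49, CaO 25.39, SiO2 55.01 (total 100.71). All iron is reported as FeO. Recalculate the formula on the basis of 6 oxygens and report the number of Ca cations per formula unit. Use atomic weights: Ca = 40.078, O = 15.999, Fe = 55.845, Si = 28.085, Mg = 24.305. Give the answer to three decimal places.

MgO (M=40.304): mol = 0.39252; Mg = 0.39252, O = 0.39252.
FeO (M=71.844): mol = 0.06250; Fe = 0.06250, O = 0.06250.
CaO (M=56.077): mol = 0.45277; Ca = 0.45277, O = 0.45277.
SiO2 (M=60.083): mol = 0.91557; Si = 0.91557, O = 1.83114.
ΣO = 2.73893; factor = 6/ΣO = 2.19064.
Ca apfu = 0.45277 × 2.19064 = 0.992.

0.992 Ca apfu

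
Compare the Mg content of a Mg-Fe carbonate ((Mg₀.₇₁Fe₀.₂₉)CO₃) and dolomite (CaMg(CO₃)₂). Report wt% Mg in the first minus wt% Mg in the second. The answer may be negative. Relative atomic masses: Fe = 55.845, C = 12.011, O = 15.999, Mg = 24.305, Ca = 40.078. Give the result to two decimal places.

M((Mg₀.₇₁Fe₀.₂₉)CO₃) = 93.460 g/mol, so wt% Mg = 17.257/93.460 × 100 = 18.46%.
M(CaMg(CO₃)₂) = 184.399 g/mol, so wt% Mg = 24.305/184.399 × 100 = 13.18%.
18.46 − 13.18 = 5.28 pp.

5.28 percentage points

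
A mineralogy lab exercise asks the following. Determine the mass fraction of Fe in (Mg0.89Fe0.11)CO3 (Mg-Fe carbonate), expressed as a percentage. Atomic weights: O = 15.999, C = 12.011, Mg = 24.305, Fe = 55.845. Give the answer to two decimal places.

Molar mass of (Mg0.89Fe0.11)CO3: 0.89·24.305 + 0.11·55.845 + 1·12.011 + 3·15.999 = 87.782 g/mol.
Mass of Fe per formula unit: 0.11 × 55.845 = 6.143 g.
Weight fraction Fe = 6.143 / 87.782 = 0.0700.

7.00 weight percent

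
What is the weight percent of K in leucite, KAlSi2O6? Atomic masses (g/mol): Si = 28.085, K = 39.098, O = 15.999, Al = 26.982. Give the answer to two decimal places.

M(KAlSi2O6) = 218.244 g/mol.
K contributes 1 × 39.098 = 39.098 g per mole.
39.098/218.244 = 0.1791 → 17.91%.

17.91 mass %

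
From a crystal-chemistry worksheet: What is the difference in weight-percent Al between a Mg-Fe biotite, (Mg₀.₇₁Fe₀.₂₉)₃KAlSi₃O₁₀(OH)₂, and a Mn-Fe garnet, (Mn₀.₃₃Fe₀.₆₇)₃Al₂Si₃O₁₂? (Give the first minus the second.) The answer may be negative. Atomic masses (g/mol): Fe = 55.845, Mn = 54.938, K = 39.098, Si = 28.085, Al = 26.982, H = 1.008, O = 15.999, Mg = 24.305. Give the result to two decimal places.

-4.79 percentage points

Al in (Mg₀.₇₁Fe₀.₂₉)₃KAlSi₃O₁₀(OH)₂: molar mass 444.694 g/mol; 1×26.982 = 26.982 g → 6.07 wt%.
Al in (Mn₀.₃₃Fe₀.₆₇)₃Al₂Si₃O₁₂: molar mass 496.844 g/mol; 2×26.982 = 53.964 g → 10.86 wt%.
Difference = 6.07 − 10.86 = -4.79 percentage points.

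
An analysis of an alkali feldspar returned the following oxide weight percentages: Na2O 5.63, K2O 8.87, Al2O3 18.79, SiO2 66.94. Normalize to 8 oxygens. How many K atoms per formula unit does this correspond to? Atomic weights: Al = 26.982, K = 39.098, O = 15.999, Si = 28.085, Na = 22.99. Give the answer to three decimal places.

Na2O: 5.63/61.979 = 0.09084 mol → 0.18168 mol Na, 0.09084 mol O.
K2O: 8.87/94.195 = 0.09417 mol → 0.18834 mol K, 0.09417 mol O.
Al2O3: 18.79/101.961 = 0.18429 mol → 0.36858 mol Al, 0.55287 mol O.
SiO2: 66.94/60.083 = 1.11413 mol → 1.11413 mol Si, 2.22826 mol O.
Total oxygen = 2.96614 mol. Normalization factor = 8/2.96614 = 2.69711.
K per 8 O = 0.18834 × 2.69711 = 0.508.

0.508 K apfu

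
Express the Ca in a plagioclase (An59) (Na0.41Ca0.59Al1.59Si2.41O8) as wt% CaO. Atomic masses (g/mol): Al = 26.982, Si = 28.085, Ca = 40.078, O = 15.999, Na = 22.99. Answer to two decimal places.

12.18 wt%

Molar mass of Na0.41Ca0.59Al1.59Si2.41O8 = 0.41·22.99 + 0.59·40.078 + 1.59·26.982 + 2.41·28.085 + 8·15.999 = 271.650 g/mol.
Each formula unit contains 0.59 Ca, equivalent to 0.59/1 = 0.5900 mol CaO.
M(CaO) = 1×40.078 + 1×15.999 = 56.077 g/mol.
Mass of CaO per formula unit = 0.5900 × 56.077 = 33.085 g.
CaO wt% = 33.085 / 271.650 × 100 = 12.18%.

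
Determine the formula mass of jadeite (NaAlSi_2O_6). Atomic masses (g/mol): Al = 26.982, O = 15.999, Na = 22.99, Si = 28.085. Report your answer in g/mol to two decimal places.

M = 1(22.99) + 1(26.982) + 2(28.085) + 6(15.999)

202.14 g/mol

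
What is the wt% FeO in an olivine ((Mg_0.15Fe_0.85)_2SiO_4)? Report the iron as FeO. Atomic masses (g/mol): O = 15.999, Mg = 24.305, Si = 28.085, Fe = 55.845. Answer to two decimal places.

M((Mg_0.15Fe_0.85)_2SiO_4) = 194.309 g/mol; M(FeO) = 71.844 g/mol.
Moles FeO per formula unit = 1.70 Fe ÷ 1 = 1.7000.
FeO fraction = (1.7000 × 71.844) / 194.309 = 122.135/194.309 = 0.6286.

62.86 wt%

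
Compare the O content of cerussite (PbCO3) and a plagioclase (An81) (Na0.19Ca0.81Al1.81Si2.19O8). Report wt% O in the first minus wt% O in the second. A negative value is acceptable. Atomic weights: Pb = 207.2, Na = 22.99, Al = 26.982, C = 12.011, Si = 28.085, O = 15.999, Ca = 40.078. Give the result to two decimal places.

-28.55 percentage points

M(PbCO3) = 267.208 g/mol, so wt% O = 47.997/267.208 × 100 = 17.96%.
M(Na0.19Ca0.81Al1.81Si2.19O8) = 275.167 g/mol, so wt% O = 127.992/275.167 × 100 = 46.51%.
17.96 − 46.51 = -28.55 pp.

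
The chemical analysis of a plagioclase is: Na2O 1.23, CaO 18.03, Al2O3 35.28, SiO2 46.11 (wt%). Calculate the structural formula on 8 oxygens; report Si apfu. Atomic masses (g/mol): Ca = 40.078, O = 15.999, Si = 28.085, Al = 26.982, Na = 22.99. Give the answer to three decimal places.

2.107 Si apfu

Na2O (M=61.979): mol = 0.01985; Na = 0.03970, O = 0.01985.
CaO (M=56.077): mol = 0.32152; Ca = 0.32152, O = 0.32152.
Al2O3 (M=101.961): mol = 0.34601; Al = 0.69202, O = 1.03803.
SiO2 (M=60.083): mol = 0.76744; Si = 0.76744, O = 1.53488.
ΣO = 2.91428; factor = 8/ΣO = 2.74510.
Si apfu = 0.76744 × 2.74510 = 2.107.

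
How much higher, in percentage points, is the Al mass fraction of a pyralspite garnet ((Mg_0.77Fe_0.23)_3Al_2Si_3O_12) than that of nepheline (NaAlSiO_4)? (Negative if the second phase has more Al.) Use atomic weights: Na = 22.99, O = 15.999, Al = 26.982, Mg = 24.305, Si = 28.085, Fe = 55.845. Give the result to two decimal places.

First mineral: 53.964 g Al in 424.885 g formula = 12.70 wt% Al.
Second mineral: 26.982 g Al in 142.053 g formula = 18.99 wt% Al.
12.70% − 18.99% gives a difference of -6.29 percentage points.

-6.29 percentage points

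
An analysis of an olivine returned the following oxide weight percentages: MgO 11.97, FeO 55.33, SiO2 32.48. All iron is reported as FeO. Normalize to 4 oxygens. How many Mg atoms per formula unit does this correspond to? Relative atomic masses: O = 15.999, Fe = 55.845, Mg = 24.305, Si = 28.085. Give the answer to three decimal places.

MgO: 11.97/40.304 = 0.29699 mol → 0.29699 mol Mg, 0.29699 mol O.
FeO: 55.33/71.844 = 0.77014 mol → 0.77014 mol Fe, 0.77014 mol O.
SiO2: 32.48/60.083 = 0.54059 mol → 0.54059 mol Si, 1.08118 mol O.
Total oxygen = 2.14831 mol. Normalization factor = 4/2.14831 = 1.86193.
Mg per 4 O = 0.29699 × 1.86193 = 0.553.

0.553 Mg apfu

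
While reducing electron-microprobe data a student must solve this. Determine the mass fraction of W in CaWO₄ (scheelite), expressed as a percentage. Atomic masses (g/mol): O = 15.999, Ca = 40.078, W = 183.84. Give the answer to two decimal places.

63.85 mass %

Molar mass of CaWO₄: 1*40.078 + 1*183.84 + 4*15.999 = 287.914 g/mol.
Mass of W per formula unit: 1 × 183.84 = 183.840 g.
Weight fraction W = 183.840 / 287.914 = 0.6385.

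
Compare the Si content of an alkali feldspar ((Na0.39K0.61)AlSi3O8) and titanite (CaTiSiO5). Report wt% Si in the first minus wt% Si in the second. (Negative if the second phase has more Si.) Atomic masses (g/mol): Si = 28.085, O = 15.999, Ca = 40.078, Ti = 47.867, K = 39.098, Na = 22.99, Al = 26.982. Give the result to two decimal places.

16.64 percentage points

M((Na0.39K0.61)AlSi3O8) = 272.045 g/mol, so wt% Si = 84.255/272.045 × 100 = 30.97%.
M(CaTiSiO5) = 196.025 g/mol, so wt% Si = 28.085/196.025 × 100 = 14.33%.
30.97 − 14.33 = 16.64 pp.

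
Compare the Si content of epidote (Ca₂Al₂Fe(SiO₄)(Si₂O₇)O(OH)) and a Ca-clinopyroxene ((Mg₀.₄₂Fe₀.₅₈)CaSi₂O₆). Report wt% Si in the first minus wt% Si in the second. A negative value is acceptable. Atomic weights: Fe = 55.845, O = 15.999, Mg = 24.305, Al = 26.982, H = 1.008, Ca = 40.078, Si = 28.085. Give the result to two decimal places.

-6.48 percentage points

Si in Ca₂Al₂Fe(SiO₄)(Si₂O₇)O(OH): molar mass 483.215 g/mol; 3×28.085 = 84.255 g → 17.44 wt%.
Si in (Mg₀.₄₂Fe₀.₅₈)CaSi₂O₆: molar mass 234.840 g/mol; 2×28.085 = 56.170 g → 23.92 wt%.
Difference = 17.44 − 23.92 = -6.48 percentage points.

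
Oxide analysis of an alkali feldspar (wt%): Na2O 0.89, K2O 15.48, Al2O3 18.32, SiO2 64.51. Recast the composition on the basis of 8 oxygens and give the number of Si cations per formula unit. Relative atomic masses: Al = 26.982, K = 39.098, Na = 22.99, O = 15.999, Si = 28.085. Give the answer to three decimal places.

2.998 Si apfu

Na2O: 0.89/61.979 = 0.01436 mol → 0.02872 mol Na, 0.01436 mol O.
K2O: 15.48/94.195 = 0.16434 mol → 0.32868 mol K, 0.16434 mol O.
Al2O3: 18.32/101.961 = 0.17968 mol → 0.35936 mol Al, 0.53904 mol O.
SiO2: 64.51/60.083 = 1.07368 mol → 1.07368 mol Si, 2.14736 mol O.
Total oxygen = 2.86510 mol. Normalization factor = 8/2.86510 = 2.79222.
Si per 8 O = 1.07368 × 2.79222 = 2.998.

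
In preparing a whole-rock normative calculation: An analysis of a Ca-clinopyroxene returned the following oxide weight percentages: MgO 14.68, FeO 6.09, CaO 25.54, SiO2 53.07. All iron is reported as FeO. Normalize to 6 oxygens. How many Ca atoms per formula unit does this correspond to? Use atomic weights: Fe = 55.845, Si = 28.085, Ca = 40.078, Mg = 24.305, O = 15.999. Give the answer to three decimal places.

MgO (M=40.304): mol = 0.36423; Mg = 0.36423, O = 0.36423.
FeO (M=71.844): mol = 0.08477; Fe = 0.08477, O = 0.08477.
CaO (M=56.077): mol = 0.45545; Ca = 0.45545, O = 0.45545.
SiO2 (M=60.083): mol = 0.88328; Si = 0.88328, O = 1.76656.
ΣO = 2.67101; factor = 6/ΣO = 2.24634.
Ca apfu = 0.45545 × 2.24634 = 1.023.

1.023 Ca apfu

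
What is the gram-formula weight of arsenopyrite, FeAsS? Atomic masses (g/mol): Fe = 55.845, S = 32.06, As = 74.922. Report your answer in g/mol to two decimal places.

Fe: 1 × 55.845 = 55.8450
As: 1 × 74.922 = 74.9220
S: 1 × 32.06 = 32.0600
Summing the contributions gives the formula mass.

162.83 g/mol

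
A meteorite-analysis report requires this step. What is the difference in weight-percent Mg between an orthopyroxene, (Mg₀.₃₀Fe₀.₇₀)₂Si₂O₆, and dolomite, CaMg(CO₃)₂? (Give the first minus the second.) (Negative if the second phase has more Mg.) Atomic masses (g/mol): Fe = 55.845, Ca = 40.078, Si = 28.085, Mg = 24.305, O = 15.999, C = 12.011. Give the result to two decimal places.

-7.23 percentage points

Mg in (Mg₀.₃₀Fe₀.₇₀)₂Si₂O₆: molar mass 244.930 g/mol; 0.60×24.305 = 14.583 g → 5.95 wt%.
Mg in CaMg(CO₃)₂: molar mass 184.399 g/mol; 1×24.305 = 24.305 g → 13.18 wt%.
Difference = 5.95 − 13.18 = -7.23 percentage points.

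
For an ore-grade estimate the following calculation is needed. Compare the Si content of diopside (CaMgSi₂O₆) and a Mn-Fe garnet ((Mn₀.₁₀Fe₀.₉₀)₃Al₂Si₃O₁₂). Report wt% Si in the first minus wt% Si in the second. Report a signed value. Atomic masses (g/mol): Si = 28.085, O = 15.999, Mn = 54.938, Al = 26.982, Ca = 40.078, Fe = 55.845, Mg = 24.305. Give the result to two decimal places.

First mineral: 56.170 g Si in 216.547 g formula = 25.94 wt% Si.
Second mineral: 84.255 g Si in 497.470 g formula = 16.94 wt% Si.
25.94% − 16.94% gives a difference of 9.00 percentage points.

9.00 percentage points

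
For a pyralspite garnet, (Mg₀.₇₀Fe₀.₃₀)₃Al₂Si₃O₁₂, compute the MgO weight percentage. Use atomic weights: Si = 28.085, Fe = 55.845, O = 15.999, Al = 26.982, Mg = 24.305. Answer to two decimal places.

19.61 wt%

Molar mass of (Mg₀.₇₀Fe₀.₃₀)₃Al₂Si₃O₁₂ = 2.10×24.305 + 0.90×55.845 + 2×26.982 + 3×28.085 + 12×15.999 = 431.508 g/mol.
Each formula unit contains 2.10 Mg, equivalent to 2.10/1 = 2.1000 mol MgO.
M(MgO) = 1×24.305 + 1×15.999 = 40.304 g/mol.
Mass of MgO per formula unit = 2.1000 × 40.304 = 84.638 g.
MgO wt% = 84.638 / 431.508 × 100 = 19.61%.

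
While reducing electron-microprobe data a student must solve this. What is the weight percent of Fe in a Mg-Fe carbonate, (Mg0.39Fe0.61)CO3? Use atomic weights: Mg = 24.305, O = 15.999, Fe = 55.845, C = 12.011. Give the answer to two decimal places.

32.90 wt%

Molar mass of (Mg0.39Fe0.61)CO3: 0.39·24.305 + 0.61·55.845 + 1·12.011 + 3·15.999 = 103.552 g/mol.
Mass of Fe per formula unit: 0.61 × 55.845 = 34.065 g.
Weight fraction Fe = 34.065 / 103.552 = 0.3290.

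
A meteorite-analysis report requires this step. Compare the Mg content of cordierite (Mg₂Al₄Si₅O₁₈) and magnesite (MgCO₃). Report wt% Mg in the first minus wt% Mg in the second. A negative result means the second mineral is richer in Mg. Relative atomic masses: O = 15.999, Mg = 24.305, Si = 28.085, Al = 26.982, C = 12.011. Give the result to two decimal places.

Mg in Mg₂Al₄Si₅O₁₈: molar mass 584.945 g/mol; 2×24.305 = 48.610 g → 8.31 wt%.
Mg in MgCO₃: molar mass 84.313 g/mol; 1×24.305 = 24.305 g → 28.83 wt%.
Difference = 8.31 − 28.83 = -20.52 percentage points.

-20.52 percentage points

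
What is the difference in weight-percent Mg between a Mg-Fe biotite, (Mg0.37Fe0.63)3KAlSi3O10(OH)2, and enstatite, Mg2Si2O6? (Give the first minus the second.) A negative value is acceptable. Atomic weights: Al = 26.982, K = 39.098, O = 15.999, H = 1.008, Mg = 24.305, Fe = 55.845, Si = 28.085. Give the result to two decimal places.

M((Mg0.37Fe0.63)3KAlSi3O10(OH)2) = 476.865 g/mol, so wt% Mg = 26.979/476.865 × 100 = 5.66%.
M(Mg2Si2O6) = 200.774 g/mol, so wt% Mg = 48.610/200.774 × 100 = 24.21%.
5.66 − 24.21 = -18.55 pp.

-18.55 percentage points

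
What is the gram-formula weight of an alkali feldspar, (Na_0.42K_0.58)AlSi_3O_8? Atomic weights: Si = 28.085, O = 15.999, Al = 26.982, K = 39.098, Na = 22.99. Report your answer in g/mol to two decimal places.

271.56 g/mol

Na: 0.42 × 22.99 = 9.6558
K: 0.58 × 39.098 = 22.6768
Al: 1 × 26.982 = 26.9820
Si: 3 × 28.085 = 84.2550
O: 8 × 15.999 = 127.9920
Summing the contributions gives the formula mass.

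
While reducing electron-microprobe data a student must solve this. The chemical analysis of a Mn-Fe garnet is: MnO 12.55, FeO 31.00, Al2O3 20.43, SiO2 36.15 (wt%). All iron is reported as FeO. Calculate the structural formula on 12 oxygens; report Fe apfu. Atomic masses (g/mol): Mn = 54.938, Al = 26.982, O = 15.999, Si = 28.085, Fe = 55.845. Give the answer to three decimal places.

2.146 Fe apfu

12.55 wt% MnO ÷ 70.937 g/mol = 0.17692 mol, giving 0.17692 Mn and 0.17692 O.
31.00 wt% FeO ÷ 71.844 g/mol = 0.43149 mol, giving 0.43149 Fe and 0.43149 O.
20.43 wt% Al2O3 ÷ 101.961 g/mol = 0.20037 mol, giving 0.40074 Al and 0.60111 O.
36.15 wt% SiO2 ÷ 60.083 g/mol = 0.60167 mol, giving 0.60167 Si and 1.20334 O.
Oxygen sums to 2.41286; scaling by 12/2.41286 = 4.97335 puts the formula on 12 O.
Fe: 0.43149 × 4.97335 = 2.146 atoms per formula unit.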